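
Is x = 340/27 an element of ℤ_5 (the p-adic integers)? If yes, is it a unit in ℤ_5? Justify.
x ∈ ℤ_5 but not a unit; v_5(x) = 1 > 0

ℤ_5 = {x ∈ ℚ_5 : v_5(x) ≥ 0} and ℤ_5^× = {x ∈ ℤ_5 : v_5(x) = 0}. Here v_5(340/27) = v_5(num) − v_5(den) = 1; compare against these criteria.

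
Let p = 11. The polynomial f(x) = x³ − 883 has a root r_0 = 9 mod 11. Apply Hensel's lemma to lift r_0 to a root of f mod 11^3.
r_2 = 42 (mod 1331)

Hensel: r_{i+1} = r_i − f(r_i)/f′(r_i) mod 11^{i+2}, where f′(x) = 3x². Iterate:
  r_0 = 9 (mod 11)
  r_1 = 42 (mod 121)
  r_2 = 42 (mod 1331)
Final: r = 42 with f(r) ≡ 0 mod 11^3.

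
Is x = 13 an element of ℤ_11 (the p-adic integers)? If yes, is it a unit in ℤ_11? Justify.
x ∈ ℤ_11^× (unit); v_11(x) = 0

ℤ_11 = {x ∈ ℚ_11 : v_11(x) ≥ 0} and ℤ_11^× = {x ∈ ℤ_11 : v_11(x) = 0}. Here v_11(13) = v_11(num) − v_11(den) = 0; compare against these criteria.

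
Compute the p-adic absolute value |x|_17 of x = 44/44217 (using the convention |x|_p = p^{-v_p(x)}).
|44/44217|_17 = 4913

Step 1 — compute v_17(x) by factoring powers of 17 out of the numerator and denominator: v_17(44/44217) = -3. Step 2 — apply |x|_p = p^{-v_p(x)} = 17^{3} = 4913.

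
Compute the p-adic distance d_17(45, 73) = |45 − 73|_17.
d_17(45, 73) = 1

Step 1 — x − y = 45 − 73 = -28. Step 2 — v_17(-28) = 0 (factor: -28 = −(17^0 · 28); the sign does not affect v_p). Step 3 — |x − y|_17 = 17^{0} = 1.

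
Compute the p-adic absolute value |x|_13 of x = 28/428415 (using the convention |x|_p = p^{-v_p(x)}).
|28/428415|_13 = 28561

Step 1 — compute v_13(x) by factoring powers of 13 out of the numerator and denominator: v_13(28/428415) = -4. Step 2 — apply |x|_p = p^{-v_p(x)} = 13^{4} = 28561.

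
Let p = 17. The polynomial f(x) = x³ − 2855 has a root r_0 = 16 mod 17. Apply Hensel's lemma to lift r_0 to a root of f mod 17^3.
r_2 = 3263 (mod 4913)

Hensel: r_{i+1} = r_i − f(r_i)/f′(r_i) mod 17^{i+2}, where f′(x) = 3x². Iterate:
  r_0 = 16 (mod 17)
  r_1 = 84 (mod 289)
  r_2 = 3263 (mod 4913)
Final: r = 3263 with f(r) ≡ 0 mod 17^3.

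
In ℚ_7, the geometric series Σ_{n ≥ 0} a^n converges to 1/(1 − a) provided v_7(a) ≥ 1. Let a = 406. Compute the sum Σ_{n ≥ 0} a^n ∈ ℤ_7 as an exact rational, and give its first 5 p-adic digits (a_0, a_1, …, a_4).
Σ a^n = 1/(1 − a) = -1/405;  first 5 digits = (1, 2, 5, 6, 6)

v_7(a) = 1 ≥ 1, so the series converges in ℤ_7 to 1/(1 − a) = 1/(1 − 406) = -1/405. Expand this rational in ℤ_7: compute digits iteratively via d_i = x_i mod 7, x_{i+1} = (x_i − d_i)/7. The first 5 digits are (1, 2, 5, 6, 6).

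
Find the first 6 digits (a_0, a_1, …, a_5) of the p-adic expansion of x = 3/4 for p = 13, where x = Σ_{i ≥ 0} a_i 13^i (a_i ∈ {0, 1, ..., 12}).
(a_0, …, a_5) = (4, 3, 3, 3, 3, 3)

v_13(3/4) = 0 (numerator and denominator both coprime to 13), so x ∈ ℤ_13^×. Compute digits iteratively via a_i = x_i mod 13, x_{i+1} = (x_i − a_i)/13, with x_0 = x:
  x_0 = 3/4;  a_0 = 4;  x_1 = (x_0 − 4)/13 = -1/4
  x_1 = -1/4;  a_1 = 3;  x_2 = (x_1 − 3)/13 = -1/4
  x_2 = -1/4;  a_2 = 3;  x_3 = (x_2 − 3)/13 = -1/4
  x_3 = -1/4;  a_3 = 3;  x_4 = (x_3 − 3)/13 = -1/4
  x_4 = -1/4;  a_4 = 3;  x_5 = (x_4 − 3)/13 = -1/4
  x_5 = -1/4;  a_5 = 3;  x_6 = (x_5 − 3)/13 = -1/4
Digits: (4, 3, 3, 3, 3, 3).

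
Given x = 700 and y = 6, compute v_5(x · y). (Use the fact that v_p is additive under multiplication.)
v_5(4200) = 2

v_p(x) = 2 (factor: 700 = 5^2 · 28); v_p(y) = 0 (factor: 6 = 5^0 · 6). Additivity: v_p(xy) = v_p(x) + v_p(y) = 2 + 0 = 2. (Direct check: xy = 4200 = 5^2 · (168).)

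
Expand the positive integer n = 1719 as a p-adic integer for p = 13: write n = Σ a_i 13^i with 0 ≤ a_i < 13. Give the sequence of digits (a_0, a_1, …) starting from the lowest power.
(a_0, a_1, …) = (3, 2, 10)

Repeated division by 13 gives the digits low-to-high: 1719 = 3 + 2·13^1 + 10·13^2. Digit sequence: (3, 2, 10).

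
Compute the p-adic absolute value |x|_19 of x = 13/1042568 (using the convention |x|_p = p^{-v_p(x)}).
|13/1042568|_19 = 130321

Step 1 — compute v_19(x) by factoring powers of 19 out of the numerator and denominator: v_19(13/1042568) = -4. Step 2 — apply |x|_p = p^{-v_p(x)} = 19^{4} = 130321.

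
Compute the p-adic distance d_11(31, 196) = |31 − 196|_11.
d_11(31, 196) = 1/11

Step 1 — x − y = 31 − 196 = -165. Step 2 — v_11(-165) = 1 (factor: -165 = −(11^1 · 15); the sign does not affect v_p). Step 3 — |x − y|_11 = 11^{-1} = 1/11.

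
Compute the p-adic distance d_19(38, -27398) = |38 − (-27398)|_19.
d_19(38, -27398) = 1/6859

Step 1 — x − y = 38 − (-27398) = 27436. Step 2 — v_19(27436) = 3 (factor: 27436 = (19^3 · 4); the sign does not affect v_p). Step 3 — |x − y|_19 = 19^{-3} = 1/6859.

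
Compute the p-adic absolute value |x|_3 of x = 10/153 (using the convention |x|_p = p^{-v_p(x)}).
|10/153|_3 = 9

Step 1 — compute v_3(x) by factoring powers of 3 out of the numerator and denominator: v_3(10/153) = -2. Step 2 — apply |x|_p = p^{-v_p(x)} = 3^{2} = 9.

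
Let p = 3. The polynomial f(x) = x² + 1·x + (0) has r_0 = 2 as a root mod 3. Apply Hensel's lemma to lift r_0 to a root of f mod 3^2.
r_1 = 8 (mod 9)

Hensel: r_{i+1} = r_i − f(r_i)·(f′(r_i))^{-1} mod 3^{i+2}, f′(x) = 2x + 1. Iterate:
  r_0 = 2 (mod 3)
  r_1 = 8 (mod 9)
Final: r = 8 satisfies f(r) ≡ 0 mod 3^2.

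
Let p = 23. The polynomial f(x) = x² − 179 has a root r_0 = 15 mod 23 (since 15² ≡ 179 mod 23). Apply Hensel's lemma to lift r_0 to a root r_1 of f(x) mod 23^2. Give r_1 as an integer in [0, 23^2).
r_1 = 84 (mod 529)

Hensel's recurrence: r_{i+1} = r_i − f(r_i)·(f′(r_i))^{-1} mod 23^{i+2}, with f′(x) = 2x. Iterate:
  r_0 = 15 (mod 23)
  r_1 = 84 (mod 529)
Final: r_1 = 84, and one checks f(r_1) ≡ 0 mod 23^2.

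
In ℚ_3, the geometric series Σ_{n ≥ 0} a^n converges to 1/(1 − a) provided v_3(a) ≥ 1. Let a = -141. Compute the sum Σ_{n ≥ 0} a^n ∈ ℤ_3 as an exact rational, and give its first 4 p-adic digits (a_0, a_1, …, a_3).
Σ a^n = 1/(1 − a) = 1/142;  first 4 digits = (1, 1, 0, 0)

v_3(a) = 1 ≥ 1, so the series converges in ℤ_3 to 1/(1 − a) = 1/(1 − (-141)) = 1/142. Expand this rational in ℤ_3: compute digits iteratively via d_i = x_i mod 3, x_{i+1} = (x_i − d_i)/3. The first 4 digits are (1, 1, 0, 0).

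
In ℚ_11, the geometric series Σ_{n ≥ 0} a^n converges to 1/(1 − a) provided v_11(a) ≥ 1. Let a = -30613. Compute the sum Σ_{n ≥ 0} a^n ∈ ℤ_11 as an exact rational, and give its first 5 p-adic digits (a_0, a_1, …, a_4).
Σ a^n = 1/(1 − a) = 1/30614;  first 5 digits = (1, 0, 0, 10, 8)

v_11(a) = 3 ≥ 1, so the series converges in ℤ_11 to 1/(1 − a) = 1/(1 − (-30613)) = 1/30614. Expand this rational in ℤ_11: compute digits iteratively via d_i = x_i mod 11, x_{i+1} = (x_i − d_i)/11. The first 5 digits are (1, 0, 0, 10, 8).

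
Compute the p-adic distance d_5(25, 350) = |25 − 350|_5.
d_5(25, 350) = 1/25

Step 1 — x − y = 25 − 350 = -325. Step 2 — v_5(-325) = 2 (factor: -325 = −(5^2 · 13); the sign does not affect v_p). Step 3 — |x − y|_5 = 5^{-2} = 1/25.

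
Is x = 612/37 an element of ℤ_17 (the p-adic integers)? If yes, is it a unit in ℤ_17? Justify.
x ∈ ℤ_17 but not a unit; v_17(x) = 1 > 0

ℤ_17 = {x ∈ ℚ_17 : v_17(x) ≥ 0} and ℤ_17^× = {x ∈ ℤ_17 : v_17(x) = 0}. Here v_17(612/37) = v_17(num) − v_17(den) = 1; compare against these criteria.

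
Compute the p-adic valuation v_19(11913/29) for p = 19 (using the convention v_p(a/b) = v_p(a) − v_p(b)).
v_19(11913/29) = 2

Factor powers of 19 from the numerator and denominator of the reduced fraction: 11913 = 19^2 · 33 and 29 = 19^0 · 29. Apply v_p(a/b) = v_p(a) − v_p(b): v_19(11913/29) = 2 − 0 = 2.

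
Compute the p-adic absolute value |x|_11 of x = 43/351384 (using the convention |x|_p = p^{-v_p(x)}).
|43/351384|_11 = 14641

Step 1 — compute v_11(x) by factoring powers of 11 out of the numerator and denominator: v_11(43/351384) = -4. Step 2 — apply |x|_p = p^{-v_p(x)} = 11^{4} = 14641.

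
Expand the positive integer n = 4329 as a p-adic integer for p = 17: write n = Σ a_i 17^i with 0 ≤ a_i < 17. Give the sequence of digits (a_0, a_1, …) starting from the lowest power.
(a_0, a_1, …) = (11, 16, 14)

Repeated division by 17 gives the digits low-to-high: 4329 = 11 + 16·17^1 + 14·17^2. Digit sequence: (11, 16, 14).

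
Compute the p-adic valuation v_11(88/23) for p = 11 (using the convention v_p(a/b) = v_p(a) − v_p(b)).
v_11(88/23) = 1

Factor powers of 11 from the numerator and denominator of the reduced fraction: 88 = 11^1 · 8 and 23 = 11^0 · 23. Apply v_p(a/b) = v_p(a) − v_p(b): v_11(88/23) = 1 − 0 = 1.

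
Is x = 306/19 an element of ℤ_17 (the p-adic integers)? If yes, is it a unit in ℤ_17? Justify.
x ∈ ℤ_17 but not a unit; v_17(x) = 1 > 0

ℤ_17 = {x ∈ ℚ_17 : v_17(x) ≥ 0} and ℤ_17^× = {x ∈ ℤ_17 : v_17(x) = 0}. Here v_17(306/19) = v_17(num) − v_17(den) = 1; compare against these criteria.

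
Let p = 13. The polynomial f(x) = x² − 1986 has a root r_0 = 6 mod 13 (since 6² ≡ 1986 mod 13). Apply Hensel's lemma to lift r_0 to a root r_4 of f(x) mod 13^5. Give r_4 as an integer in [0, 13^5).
r_4 = 205081 (mod 371293)

Hensel's recurrence: r_{i+1} = r_i − f(r_i)·(f′(r_i))^{-1} mod 13^{i+2}, with f′(x) = 2x. Iterate:
  r_0 = 6 (mod 13)
  r_1 = 84 (mod 169)
  r_2 = 760 (mod 2197)
  r_3 = 5154 (mod 28561)
  r_4 = 205081 (mod 371293)
Final: r_4 = 205081, and one checks f(r_4) ≡ 0 mod 13^5.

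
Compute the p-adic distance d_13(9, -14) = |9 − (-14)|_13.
d_13(9, -14) = 1

Step 1 — x − y = 9 − (-14) = 23. Step 2 — v_13(23) = 0 (factor: 23 = (13^0 · 23); the sign does not affect v_p). Step 3 — |x − y|_13 = 13^{0} = 1.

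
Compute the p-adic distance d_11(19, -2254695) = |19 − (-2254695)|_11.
d_11(19, -2254695) = 1/161051

Step 1 — x − y = 19 − (-2254695) = 2254714. Step 2 — v_11(2254714) = 5 (factor: 2254714 = (11^5 · 14); the sign does not affect v_p). Step 3 — |x − y|_11 = 11^{-5} = 1/161051.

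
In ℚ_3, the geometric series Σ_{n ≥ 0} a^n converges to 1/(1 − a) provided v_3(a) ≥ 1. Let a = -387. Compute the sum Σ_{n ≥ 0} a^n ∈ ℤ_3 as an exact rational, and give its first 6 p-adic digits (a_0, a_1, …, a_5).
Σ a^n = 1/(1 − a) = 1/388;  first 6 digits = (1, 0, 2, 0, 2, 2)

v_3(a) = 2 ≥ 1, so the series converges in ℤ_3 to 1/(1 − a) = 1/(1 − (-387)) = 1/388. Expand this rational in ℤ_3: compute digits iteratively via d_i = x_i mod 3, x_{i+1} = (x_i − d_i)/3. The first 6 digits are (1, 0, 2, 0, 2, 2).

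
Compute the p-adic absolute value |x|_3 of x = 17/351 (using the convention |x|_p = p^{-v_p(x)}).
|17/351|_3 = 27

Step 1 — compute v_3(x) by factoring powers of 3 out of the numerator and denominator: v_3(17/351) = -3. Step 2 — apply |x|_p = p^{-v_p(x)} = 3^{3} = 27.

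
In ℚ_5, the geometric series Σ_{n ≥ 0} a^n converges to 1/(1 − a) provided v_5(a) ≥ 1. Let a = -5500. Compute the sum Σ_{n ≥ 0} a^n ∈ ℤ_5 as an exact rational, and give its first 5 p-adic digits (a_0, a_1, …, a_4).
Σ a^n = 1/(1 − a) = 1/5501;  first 5 digits = (1, 0, 0, 1, 1)

v_5(a) = 3 ≥ 1, so the series converges in ℤ_5 to 1/(1 − a) = 1/(1 − (-5500)) = 1/5501. Expand this rational in ℤ_5: compute digits iteratively via d_i = x_i mod 5, x_{i+1} = (x_i − d_i)/5. The first 5 digits are (1, 0, 0, 1, 1).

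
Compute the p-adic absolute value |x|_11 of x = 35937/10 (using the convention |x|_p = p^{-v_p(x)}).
|35937/10|_11 = 1/1331

Step 1 — compute v_11(x) by factoring powers of 11 out of the numerator and denominator: v_11(35937/10) = 3. Step 2 — apply |x|_p = p^{-v_p(x)} = 11^{-3} = 1/1331.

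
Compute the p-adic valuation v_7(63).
v_7(63) = 1

v_7(n) is the largest exponent k such that 7^k divides n. Factor out: 63 = 7^1 · 9. (Sign doesn't affect v_p.) So v_7(63) = 1.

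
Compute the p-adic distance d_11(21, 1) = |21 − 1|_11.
d_11(21, 1) = 1

Step 1 — x − y = 21 − 1 = 20. Step 2 — v_11(20) = 0 (factor: 20 = (11^0 · 20); the sign does not affect v_p). Step 3 — |x − y|_11 = 11^{0} = 1.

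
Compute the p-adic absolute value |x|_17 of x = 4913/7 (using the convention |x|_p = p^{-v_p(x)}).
|4913/7|_17 = 1/4913

Step 1 — compute v_17(x) by factoring powers of 17 out of the numerator and denominator: v_17(4913/7) = 3. Step 2 — apply |x|_p = p^{-v_p(x)} = 17^{-3} = 1/4913.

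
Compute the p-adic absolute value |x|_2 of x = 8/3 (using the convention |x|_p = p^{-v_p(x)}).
|8/3|_2 = 1/8

Step 1 — compute v_2(x) by factoring powers of 2 out of the numerator and denominator: v_2(8/3) = 3. Step 2 — apply |x|_p = p^{-v_p(x)} = 2^{-3} = 1/8.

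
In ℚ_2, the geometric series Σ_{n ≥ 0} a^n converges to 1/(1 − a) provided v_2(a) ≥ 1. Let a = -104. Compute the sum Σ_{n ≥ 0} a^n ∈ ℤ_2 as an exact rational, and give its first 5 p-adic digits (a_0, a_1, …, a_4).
Σ a^n = 1/(1 − a) = 1/105;  first 5 digits = (1, 0, 0, 1, 1)

v_2(a) = 3 ≥ 1, so the series converges in ℤ_2 to 1/(1 − a) = 1/(1 − (-104)) = 1/105. Expand this rational in ℤ_2: compute digits iteratively via d_i = x_i mod 2, x_{i+1} = (x_i − d_i)/2. The first 5 digits are (1, 0, 0, 1, 1).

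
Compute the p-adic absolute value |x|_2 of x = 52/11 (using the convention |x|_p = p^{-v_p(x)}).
|52/11|_2 = 1/4

Step 1 — compute v_2(x) by factoring powers of 2 out of the numerator and denominator: v_2(52/11) = 2. Step 2 — apply |x|_p = p^{-v_p(x)} = 2^{-2} = 1/4.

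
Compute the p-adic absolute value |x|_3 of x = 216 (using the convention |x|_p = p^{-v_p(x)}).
|216|_3 = 1/27

Step 1 — compute v_3(x) by factoring powers of 3 out of the numerator and denominator: v_3(216) = 3. Step 2 — apply |x|_p = p^{-v_p(x)} = 3^{-3} = 1/27.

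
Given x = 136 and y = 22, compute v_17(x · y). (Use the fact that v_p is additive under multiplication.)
v_17(2992) = 1

v_p(x) = 1 (factor: 136 = 17^1 · 8); v_p(y) = 0 (factor: 22 = 17^0 · 22). Additivity: v_p(xy) = v_p(x) + v_p(y) = 1 + 0 = 1. (Direct check: xy = 2992 = 17^1 · (176).)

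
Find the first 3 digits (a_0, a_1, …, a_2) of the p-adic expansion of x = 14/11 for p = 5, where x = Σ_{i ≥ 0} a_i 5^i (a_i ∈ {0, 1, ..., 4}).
(a_0, …, a_2) = (4, 4, 0)

v_5(14/11) = 0 (numerator and denominator both coprime to 5), so x ∈ ℤ_5^×. Compute digits iteratively via a_i = x_i mod 5, x_{i+1} = (x_i − a_i)/5, with x_0 = x:
  x_0 = 14/11;  a_0 = 4;  x_1 = (x_0 − 4)/5 = -6/11
  x_1 = -6/11;  a_1 = 4;  x_2 = (x_1 − 4)/5 = -10/11
  x_2 = -10/11;  a_2 = 0;  x_3 = (x_2 − 0)/5 = -2/11
Digits: (4, 4, 0).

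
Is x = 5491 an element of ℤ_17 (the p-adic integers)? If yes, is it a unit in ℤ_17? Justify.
x ∈ ℤ_17 but not a unit; v_17(x) = 2 > 0

ℤ_17 = {x ∈ ℚ_17 : v_17(x) ≥ 0} and ℤ_17^× = {x ∈ ℤ_17 : v_17(x) = 0}. Here v_17(5491) = v_17(num) − v_17(den) = 2; compare against these criteria.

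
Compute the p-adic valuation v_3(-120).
v_3(-120) = 1

v_3(n) is the largest exponent k such that 3^k divides n. Factor out: -120 = -3^1 · 40. (Sign doesn't affect v_p.) So v_3(-120) = 1.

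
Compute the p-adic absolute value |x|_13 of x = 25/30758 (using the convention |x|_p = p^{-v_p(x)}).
|25/30758|_13 = 2197

Step 1 — compute v_13(x) by factoring powers of 13 out of the numerator and denominator: v_13(25/30758) = -3. Step 2 — apply |x|_p = p^{-v_p(x)} = 13^{3} = 2197.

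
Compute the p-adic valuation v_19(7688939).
v_19(7688939) = 4

v_19(n) is the largest exponent k such that 19^k divides n. Factor out: 7688939 = 19^4 · 59. (Sign doesn't affect v_p.) So v_19(7688939) = 4.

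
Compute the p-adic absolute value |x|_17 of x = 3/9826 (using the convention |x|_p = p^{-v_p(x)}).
|3/9826|_17 = 4913

Step 1 — compute v_17(x) by factoring powers of 17 out of the numerator and denominator: v_17(3/9826) = -3. Step 2 — apply |x|_p = p^{-v_p(x)} = 17^{3} = 4913.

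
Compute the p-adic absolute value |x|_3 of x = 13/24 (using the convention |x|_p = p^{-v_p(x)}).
|13/24|_3 = 3

Step 1 — compute v_3(x) by factoring powers of 3 out of the numerator and denominator: v_3(13/24) = -1. Step 2 — apply |x|_p = p^{-v_p(x)} = 3^{1} = 3.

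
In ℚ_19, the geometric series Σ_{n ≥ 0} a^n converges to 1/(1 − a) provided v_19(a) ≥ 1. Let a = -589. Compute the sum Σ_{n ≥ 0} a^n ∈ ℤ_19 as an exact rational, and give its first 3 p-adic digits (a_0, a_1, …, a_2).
Σ a^n = 1/(1 − a) = 1/590;  first 3 digits = (1, 7, 9)

v_19(a) = 1 ≥ 1, so the series converges in ℤ_19 to 1/(1 − a) = 1/(1 − (-589)) = 1/590. Expand this rational in ℤ_19: compute digits iteratively via d_i = x_i mod 19, x_{i+1} = (x_i − d_i)/19. The first 3 digits are (1, 7, 9).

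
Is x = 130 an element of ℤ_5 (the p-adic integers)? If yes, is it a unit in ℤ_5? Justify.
x ∈ ℤ_5 but not a unit; v_5(x) = 1 > 0

ℤ_5 = {x ∈ ℚ_5 : v_5(x) ≥ 0} and ℤ_5^× = {x ∈ ℤ_5 : v_5(x) = 0}. Here v_5(130) = v_5(num) − v_5(den) = 1; compare against these criteria.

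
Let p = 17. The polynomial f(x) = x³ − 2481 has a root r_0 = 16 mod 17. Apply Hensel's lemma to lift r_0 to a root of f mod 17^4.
r_3 = 75003 (mod 83521)

Hensel: r_{i+1} = r_i − f(r_i)/f′(r_i) mod 17^{i+2}, where f′(x) = 3x². Iterate:
  r_0 = 16 (mod 17)
  r_1 = 152 (mod 289)
  r_2 = 1308 (mod 4913)
  r_3 = 75003 (mod 83521)
Final: r = 75003 with f(r) ≡ 0 mod 17^4.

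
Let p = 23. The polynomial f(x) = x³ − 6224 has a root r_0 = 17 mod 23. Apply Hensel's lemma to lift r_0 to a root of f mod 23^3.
r_2 = 2777 (mod 12167)

Hensel: r_{i+1} = r_i − f(r_i)/f′(r_i) mod 23^{i+2}, where f′(x) = 3x². Iterate:
  r_0 = 17 (mod 23)
  r_1 = 132 (mod 529)
  r_2 = 2777 (mod 12167)
Final: r = 2777 with f(r) ≡ 0 mod 23^3.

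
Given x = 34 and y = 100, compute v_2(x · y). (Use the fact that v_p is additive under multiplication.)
v_2(3400) = 3

v_p(x) = 1 (factor: 34 = 2^1 · 17); v_p(y) = 2 (factor: 100 = 2^2 · 25). Additivity: v_p(xy) = v_p(x) + v_p(y) = 1 + 2 = 3. (Direct check: xy = 3400 = 2^3 · (425).)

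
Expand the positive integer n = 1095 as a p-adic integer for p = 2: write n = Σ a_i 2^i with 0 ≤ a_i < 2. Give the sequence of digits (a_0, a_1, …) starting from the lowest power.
(a_0, a_1, …) = (1, 1, 1, 0, 0, 0, 1, 0, 0, 0, 1)

Repeated division by 2 gives the digits low-to-high: 1095 = 1 + 1·2^1 + 1·2^2 + 1·2^6 + 1·2^10. Digit sequence: (1, 1, 1, 0, 0, 0, 1, 0, 0, 0, 1).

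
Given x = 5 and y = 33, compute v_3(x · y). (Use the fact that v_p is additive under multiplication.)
v_3(165) = 1

v_p(x) = 0 (factor: 5 = 3^0 · 5); v_p(y) = 1 (factor: 33 = 3^1 · 11). Additivity: v_p(xy) = v_p(x) + v_p(y) = 0 + 1 = 1. (Direct check: xy = 165 = 3^1 · (55).)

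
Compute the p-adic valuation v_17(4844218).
v_17(4844218) = 4

v_17(n) is the largest exponent k such that 17^k divides n. Factor out: 4844218 = 17^4 · 58. (Sign doesn't affect v_p.) So v_17(4844218) = 4.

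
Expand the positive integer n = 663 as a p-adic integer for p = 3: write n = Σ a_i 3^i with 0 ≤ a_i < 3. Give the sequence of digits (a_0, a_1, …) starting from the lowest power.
(a_0, a_1, …) = (0, 2, 1, 0, 2, 2)

Repeated division by 3 gives the digits low-to-high: 663 = 2·3^1 + 1·3^2 + 2·3^4 + 2·3^5. Digit sequence: (0, 2, 1, 0, 2, 2).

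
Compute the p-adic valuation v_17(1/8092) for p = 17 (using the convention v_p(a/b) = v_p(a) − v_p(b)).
v_17(1/8092) = -2

Factor powers of 17 from the numerator and denominator of the reduced fraction: 1 = 17^0 · 1 and 8092 = 17^2 · 28. Apply v_p(a/b) = v_p(a) − v_p(b): v_17(1/8092) = 0 − 2 = -2.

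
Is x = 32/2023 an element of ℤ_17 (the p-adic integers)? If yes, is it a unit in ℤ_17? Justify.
x ∉ ℤ_17 (v_17(x) = -2 < 0)

ℤ_17 = {x ∈ ℚ_17 : v_17(x) ≥ 0} and ℤ_17^× = {x ∈ ℤ_17 : v_17(x) = 0}. Here v_17(32/2023) = v_17(num) − v_17(den) = -2; compare against these criteria.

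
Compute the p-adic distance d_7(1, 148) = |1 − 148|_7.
d_7(1, 148) = 1/49

Step 1 — x − y = 1 − 148 = -147. Step 2 — v_7(-147) = 2 (factor: -147 = −(7^2 · 3); the sign does not affect v_p). Step 3 — |x − y|_7 = 7^{-2} = 1/49.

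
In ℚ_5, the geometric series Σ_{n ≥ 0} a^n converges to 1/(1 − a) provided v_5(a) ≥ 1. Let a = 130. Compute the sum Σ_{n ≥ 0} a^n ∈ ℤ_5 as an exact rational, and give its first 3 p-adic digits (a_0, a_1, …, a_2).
Σ a^n = 1/(1 − a) = -1/129;  first 3 digits = (1, 1, 1)

v_5(a) = 1 ≥ 1, so the series converges in ℤ_5 to 1/(1 − a) = 1/(1 − 130) = -1/129. Expand this rational in ℤ_5: compute digits iteratively via d_i = x_i mod 5, x_{i+1} = (x_i − d_i)/5. The first 3 digits are (1, 1, 1).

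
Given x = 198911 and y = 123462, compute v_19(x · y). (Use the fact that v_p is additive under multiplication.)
v_19(24557949882) = 6

v_p(x) = 3 (factor: 198911 = 19^3 · 29); v_p(y) = 3 (factor: 123462 = 19^3 · 18). Additivity: v_p(xy) = v_p(x) + v_p(y) = 3 + 3 = 6. (Direct check: xy = 24557949882 = 19^6 · (522).)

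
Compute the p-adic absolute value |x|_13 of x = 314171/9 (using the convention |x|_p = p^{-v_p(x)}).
|314171/9|_13 = 1/28561

Step 1 — compute v_13(x) by factoring powers of 13 out of the numerator and denominator: v_13(314171/9) = 4. Step 2 — apply |x|_p = p^{-v_p(x)} = 13^{-4} = 1/28561.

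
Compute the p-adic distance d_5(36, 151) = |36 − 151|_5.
d_5(36, 151) = 1/5

Step 1 — x − y = 36 − 151 = -115. Step 2 — v_5(-115) = 1 (factor: -115 = −(5^1 · 23); the sign does not affect v_p). Step 3 — |x − y|_5 = 5^{-1} = 1/5.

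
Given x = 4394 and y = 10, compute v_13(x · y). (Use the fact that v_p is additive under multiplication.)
v_13(43940) = 3

v_p(x) = 3 (factor: 4394 = 13^3 · 2); v_p(y) = 0 (factor: 10 = 13^0 · 10). Additivity: v_p(xy) = v_p(x) + v_p(y) = 3 + 0 = 3. (Direct check: xy = 43940 = 13^3 · (20).)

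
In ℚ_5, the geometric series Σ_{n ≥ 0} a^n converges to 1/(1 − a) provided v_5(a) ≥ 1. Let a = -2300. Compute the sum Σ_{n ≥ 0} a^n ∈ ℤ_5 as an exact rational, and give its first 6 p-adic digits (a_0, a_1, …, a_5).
Σ a^n = 1/(1 − a) = 1/2301;  first 6 digits = (1, 0, 3, 1, 0, 2)

v_5(a) = 2 ≥ 1, so the series converges in ℤ_5 to 1/(1 − a) = 1/(1 − (-2300)) = 1/2301. Expand this rational in ℤ_5: compute digits iteratively via d_i = x_i mod 5, x_{i+1} = (x_i − d_i)/5. The first 6 digits are (1, 0, 3, 1, 0, 2).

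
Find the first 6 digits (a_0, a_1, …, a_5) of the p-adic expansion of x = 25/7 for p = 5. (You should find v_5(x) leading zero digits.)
(a_0, …, a_5) = (0, 0, 3, 3, 0, 2)

v_5(25/7) = 2, so a_0 = ... = a_1 = 0. Factor out: x = 5^2 · u with u = 1/7 a unit in ℤ_5. Expand u iteratively via a_{v+i} = u_i mod 5, u_{i+1} = (u_i − a_{v+i})/5:
  u_0 = 1/7;  a_2 = 3;  u_1 = (u_0 − 3)/5 = -4/7
  u_1 = -4/7;  a_3 = 3;  u_2 = (u_1 − 3)/5 = -5/7
  u_2 = -5/7;  a_4 = 0;  u_3 = (u_2 − 0)/5 = -1/7
  u_3 = -1/7;  a_5 = 2;  u_4 = (u_3 − 2)/5 = -3/7
Digits: (0, 0, 3, 3, 0, 2).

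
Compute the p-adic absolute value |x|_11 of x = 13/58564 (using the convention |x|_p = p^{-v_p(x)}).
|13/58564|_11 = 14641

Step 1 — compute v_11(x) by factoring powers of 11 out of the numerator and denominator: v_11(13/58564) = -4. Step 2 — apply |x|_p = p^{-v_p(x)} = 11^{4} = 14641.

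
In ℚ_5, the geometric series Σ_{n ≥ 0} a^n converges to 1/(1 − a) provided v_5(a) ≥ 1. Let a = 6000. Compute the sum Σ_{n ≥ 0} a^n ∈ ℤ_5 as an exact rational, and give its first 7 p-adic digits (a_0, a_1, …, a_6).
Σ a^n = 1/(1 − a) = -1/5999;  first 7 digits = (1, 0, 0, 3, 4, 1, 4)

v_5(a) = 3 ≥ 1, so the series converges in ℤ_5 to 1/(1 − a) = 1/(1 − 6000) = -1/5999. Expand this rational in ℤ_5: compute digits iteratively via d_i = x_i mod 5, x_{i+1} = (x_i − d_i)/5. The first 7 digits are (1, 0, 0, 3, 4, 1, 4).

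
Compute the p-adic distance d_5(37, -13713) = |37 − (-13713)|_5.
d_5(37, -13713) = 1/625

Step 1 — x − y = 37 − (-13713) = 13750. Step 2 — v_5(13750) = 4 (factor: 13750 = (5^4 · 22); the sign does not affect v_p). Step 3 — |x − y|_5 = 5^{-4} = 1/625.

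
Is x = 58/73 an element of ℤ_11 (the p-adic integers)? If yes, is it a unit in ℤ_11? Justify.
x ∈ ℤ_11^× (unit); v_11(x) = 0

ℤ_11 = {x ∈ ℚ_11 : v_11(x) ≥ 0} and ℤ_11^× = {x ∈ ℤ_11 : v_11(x) = 0}. Here v_11(58/73) = v_11(num) − v_11(den) = 0; compare against these criteria.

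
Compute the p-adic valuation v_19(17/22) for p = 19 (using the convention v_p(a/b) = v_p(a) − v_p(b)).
v_19(17/22) = 0

Factor powers of 19 from the numerator and denominator of the reduced fraction: 17 = 19^0 · 17 and 22 = 19^0 · 22. Apply v_p(a/b) = v_p(a) − v_p(b): v_19(17/22) = 0 − 0 = 0.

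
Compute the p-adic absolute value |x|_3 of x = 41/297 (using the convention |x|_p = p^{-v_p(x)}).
|41/297|_3 = 27

Step 1 — compute v_3(x) by factoring powers of 3 out of the numerator and denominator: v_3(41/297) = -3. Step 2 — apply |x|_p = p^{-v_p(x)} = 3^{3} = 27.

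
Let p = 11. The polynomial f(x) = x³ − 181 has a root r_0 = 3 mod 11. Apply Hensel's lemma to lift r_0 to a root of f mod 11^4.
r_3 = 11916 (mod 14641)

Hensel: r_{i+1} = r_i − f(r_i)/f′(r_i) mod 11^{i+2}, where f′(x) = 3x². Iterate:
  r_0 = 3 (mod 11)
  r_1 = 58 (mod 121)
  r_2 = 1268 (mod 1331)
  r_3 = 11916 (mod 14641)
Final: r = 11916 with f(r) ≡ 0 mod 11^4.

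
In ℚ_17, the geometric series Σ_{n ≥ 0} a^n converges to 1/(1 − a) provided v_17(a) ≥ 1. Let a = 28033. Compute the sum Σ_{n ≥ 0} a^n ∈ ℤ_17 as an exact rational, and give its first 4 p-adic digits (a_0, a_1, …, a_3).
Σ a^n = 1/(1 − a) = -1/28032;  first 4 digits = (1, 0, 12, 5)

v_17(a) = 2 ≥ 1, so the series converges in ℤ_17 to 1/(1 − a) = 1/(1 − 28033) = -1/28032. Expand this rational in ℤ_17: compute digits iteratively via d_i = x_i mod 17, x_{i+1} = (x_i − d_i)/17. The first 4 digits are (1, 0, 12, 5).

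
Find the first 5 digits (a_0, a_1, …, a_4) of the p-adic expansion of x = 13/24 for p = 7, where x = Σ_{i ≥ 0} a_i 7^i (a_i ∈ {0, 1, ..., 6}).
(a_0, …, a_4) = (2, 3, 1, 3, 1)

v_7(13/24) = 0 (numerator and denominator both coprime to 7), so x ∈ ℤ_7^×. Compute digits iteratively via a_i = x_i mod 7, x_{i+1} = (x_i − a_i)/7, with x_0 = x:
  x_0 = 13/24;  a_0 = 2;  x_1 = (x_0 − 2)/7 = -5/24
  x_1 = -5/24;  a_1 = 3;  x_2 = (x_1 − 3)/7 = -11/24
  x_2 = -11/24;  a_2 = 1;  x_3 = (x_2 − 1)/7 = -5/24
  x_3 = -5/24;  a_3 = 3;  x_4 = (x_3 − 3)/7 = -11/24
  x_4 = -11/24;  a_4 = 1;  x_5 = (x_4 − 1)/7 = -5/24
Digits: (2, 3, 1, 3, 1).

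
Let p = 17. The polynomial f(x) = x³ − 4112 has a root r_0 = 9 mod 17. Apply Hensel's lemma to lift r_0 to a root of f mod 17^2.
r_1 = 281 (mod 289)

Hensel: r_{i+1} = r_i − f(r_i)/f′(r_i) mod 17^{i+2}, where f′(x) = 3x². Iterate:
  r_0 = 9 (mod 17)
  r_1 = 281 (mod 289)
Final: r = 281 with f(r) ≡ 0 mod 17^2.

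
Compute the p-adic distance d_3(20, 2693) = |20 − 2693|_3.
d_3(20, 2693) = 1/243

Step 1 — x − y = 20 − 2693 = -2673. Step 2 — v_3(-2673) = 5 (factor: -2673 = −(3^5 · 11); the sign does not affect v_p). Step 3 — |x − y|_3 = 3^{-5} = 1/243.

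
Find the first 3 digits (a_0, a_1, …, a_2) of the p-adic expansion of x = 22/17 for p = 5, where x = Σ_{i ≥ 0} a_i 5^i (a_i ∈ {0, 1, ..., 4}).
(a_0, …, a_2) = (1, 3, 0)

v_5(22/17) = 0 (numerator and denominator both coprime to 5), so x ∈ ℤ_5^×. Compute digits iteratively via a_i = x_i mod 5, x_{i+1} = (x_i − a_i)/5, with x_0 = x:
  x_0 = 22/17;  a_0 = 1;  x_1 = (x_0 − 1)/5 = 1/17
  x_1 = 1/17;  a_1 = 3;  x_2 = (x_1 − 3)/5 = -10/17
  x_2 = -10/17;  a_2 = 0;  x_3 = (x_2 − 0)/5 = -2/17
Digits: (1, 3, 0).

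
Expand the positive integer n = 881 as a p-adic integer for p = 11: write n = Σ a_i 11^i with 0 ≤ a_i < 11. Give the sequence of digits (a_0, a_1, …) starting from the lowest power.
(a_0, a_1, …) = (1, 3, 7)

Repeated division by 11 gives the digits low-to-high: 881 = 1 + 3·11^1 + 7·11^2. Digit sequence: (1, 3, 7).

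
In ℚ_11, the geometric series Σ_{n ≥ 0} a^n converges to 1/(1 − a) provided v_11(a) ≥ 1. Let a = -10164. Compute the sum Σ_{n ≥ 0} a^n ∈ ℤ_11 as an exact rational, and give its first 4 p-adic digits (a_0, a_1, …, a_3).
Σ a^n = 1/(1 − a) = 1/10165;  first 4 digits = (1, 0, 4, 3)

v_11(a) = 2 ≥ 1, so the series converges in ℤ_11 to 1/(1 − a) = 1/(1 − (-10164)) = 1/10165. Expand this rational in ℤ_11: compute digits iteratively via d_i = x_i mod 11, x_{i+1} = (x_i − d_i)/11. The first 4 digits are (1, 0, 4, 3).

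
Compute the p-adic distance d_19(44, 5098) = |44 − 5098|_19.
d_19(44, 5098) = 1/361

Step 1 — x − y = 44 − 5098 = -5054. Step 2 — v_19(-5054) = 2 (factor: -5054 = −(19^2 · 14); the sign does not affect v_p). Step 3 — |x − y|_19 = 19^{-2} = 1/361.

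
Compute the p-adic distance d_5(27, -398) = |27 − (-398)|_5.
d_5(27, -398) = 1/25

Step 1 — x − y = 27 − (-398) = 425. Step 2 — v_5(425) = 2 (factor: 425 = (5^2 · 17); the sign does not affect v_p). Step 3 — |x − y|_5 = 5^{-2} = 1/25.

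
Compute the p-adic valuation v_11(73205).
v_11(73205) = 4

v_11(n) is the largest exponent k such that 11^k divides n. Factor out: 73205 = 11^4 · 5. (Sign doesn't affect v_p.) So v_11(73205) = 4.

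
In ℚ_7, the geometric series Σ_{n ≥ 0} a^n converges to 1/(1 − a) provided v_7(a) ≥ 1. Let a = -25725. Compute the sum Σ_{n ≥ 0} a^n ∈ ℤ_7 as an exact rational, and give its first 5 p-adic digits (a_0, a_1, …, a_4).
Σ a^n = 1/(1 − a) = 1/25726;  first 5 digits = (1, 0, 0, 2, 3)

v_7(a) = 3 ≥ 1, so the series converges in ℤ_7 to 1/(1 − a) = 1/(1 − (-25725)) = 1/25726. Expand this rational in ℤ_7: compute digits iteratively via d_i = x_i mod 7, x_{i+1} = (x_i − d_i)/7. The first 5 digits are (1, 0, 0, 2, 3).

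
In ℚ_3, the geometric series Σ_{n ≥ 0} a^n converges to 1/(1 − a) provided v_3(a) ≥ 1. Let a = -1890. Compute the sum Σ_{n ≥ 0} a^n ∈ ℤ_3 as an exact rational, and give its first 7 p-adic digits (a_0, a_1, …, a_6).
Σ a^n = 1/(1 − a) = 1/1891;  first 7 digits = (1, 0, 0, 2, 0, 1, 1)

v_3(a) = 3 ≥ 1, so the series converges in ℤ_3 to 1/(1 − a) = 1/(1 − (-1890)) = 1/1891. Expand this rational in ℤ_3: compute digits iteratively via d_i = x_i mod 3, x_{i+1} = (x_i − d_i)/3. The first 7 digits are (1, 0, 0, 2, 0, 1, 1).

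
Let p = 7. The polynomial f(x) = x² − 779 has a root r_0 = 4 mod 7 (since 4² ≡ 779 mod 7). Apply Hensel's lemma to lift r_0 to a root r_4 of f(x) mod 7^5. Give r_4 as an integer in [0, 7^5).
r_4 = 8019 (mod 16807)

Hensel's recurrence: r_{i+1} = r_i − f(r_i)·(f′(r_i))^{-1} mod 7^{i+2}, with f′(x) = 2x. Iterate:
  r_0 = 4 (mod 7)
  r_1 = 32 (mod 49)
  r_2 = 130 (mod 343)
  r_3 = 816 (mod 2401)
  r_4 = 8019 (mod 16807)
Final: r_4 = 8019, and one checks f(r_4) ≡ 0 mod 7^5.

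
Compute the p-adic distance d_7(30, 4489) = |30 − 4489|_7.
d_7(30, 4489) = 1/343

Step 1 — x − y = 30 − 4489 = -4459. Step 2 — v_7(-4459) = 3 (factor: -4459 = −(7^3 · 13); the sign does not affect v_p). Step 3 — |x − y|_7 = 7^{-3} = 1/343.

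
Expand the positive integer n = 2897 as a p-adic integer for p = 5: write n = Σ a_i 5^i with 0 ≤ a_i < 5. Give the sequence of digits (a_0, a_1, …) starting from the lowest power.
(a_0, a_1, …) = (2, 4, 0, 3, 4)

Repeated division by 5 gives the digits low-to-high: 2897 = 2 + 4·5^1 + 3·5^3 + 4·5^4. Digit sequence: (2, 4, 0, 3, 4).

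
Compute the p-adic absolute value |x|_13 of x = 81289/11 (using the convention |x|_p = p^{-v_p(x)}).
|81289/11|_13 = 1/2197

Step 1 — compute v_13(x) by factoring powers of 13 out of the numerator and denominator: v_13(81289/11) = 3. Step 2 — apply |x|_p = p^{-v_p(x)} = 13^{-3} = 1/2197.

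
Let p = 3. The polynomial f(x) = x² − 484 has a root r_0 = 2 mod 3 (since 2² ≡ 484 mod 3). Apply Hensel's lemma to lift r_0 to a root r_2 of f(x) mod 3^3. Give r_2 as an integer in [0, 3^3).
r_2 = 5 (mod 27)

Hensel's recurrence: r_{i+1} = r_i − f(r_i)·(f′(r_i))^{-1} mod 3^{i+2}, with f′(x) = 2x. Iterate:
  r_0 = 2 (mod 3)
  r_1 = 5 (mod 9)
  r_2 = 5 (mod 27)
Final: r_2 = 5, and one checks f(r_2) ≡ 0 mod 3^3.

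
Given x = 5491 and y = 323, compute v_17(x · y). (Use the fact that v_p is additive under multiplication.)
v_17(1773593) = 3

v_p(x) = 2 (factor: 5491 = 17^2 · 19); v_p(y) = 1 (factor: 323 = 17^1 · 19). Additivity: v_p(xy) = v_p(x) + v_p(y) = 2 + 1 = 3. (Direct check: xy = 1773593 = 17^3 · (361).)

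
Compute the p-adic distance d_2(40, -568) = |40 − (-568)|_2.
d_2(40, -568) = 1/32

Step 1 — x − y = 40 − (-568) = 608. Step 2 — v_2(608) = 5 (factor: 608 = (2^5 · 19); the sign does not affect v_p). Step 3 — |x − y|_2 = 2^{-5} = 1/32.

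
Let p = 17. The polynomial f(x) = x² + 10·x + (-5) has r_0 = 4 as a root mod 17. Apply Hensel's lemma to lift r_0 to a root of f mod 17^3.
r_2 = 3132 (mod 4913)

Hensel: r_{i+1} = r_i − f(r_i)·(f′(r_i))^{-1} mod 17^{i+2}, f′(x) = 2x + 10. Iterate:
  r_0 = 4 (mod 17)
  r_1 = 242 (mod 289)
  r_2 = 3132 (mod 4913)
Final: r = 3132 satisfies f(r) ≡ 0 mod 17^3.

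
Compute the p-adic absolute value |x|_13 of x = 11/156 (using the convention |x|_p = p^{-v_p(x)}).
|11/156|_13 = 13

Step 1 — compute v_13(x) by factoring powers of 13 out of the numerator and denominator: v_13(11/156) = -1. Step 2 — apply |x|_p = p^{-v_p(x)} = 13^{1} = 13.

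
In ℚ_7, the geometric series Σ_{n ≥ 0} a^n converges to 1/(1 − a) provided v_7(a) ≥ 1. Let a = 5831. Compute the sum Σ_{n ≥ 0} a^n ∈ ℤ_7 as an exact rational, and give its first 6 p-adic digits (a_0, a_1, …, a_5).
Σ a^n = 1/(1 − a) = -1/5830;  first 6 digits = (1, 0, 0, 3, 2, 0)

v_7(a) = 3 ≥ 1, so the series converges in ℤ_7 to 1/(1 − a) = 1/(1 − 5831) = -1/5830. Expand this rational in ℤ_7: compute digits iteratively via d_i = x_i mod 7, x_{i+1} = (x_i − d_i)/7. The first 6 digits are (1, 0, 0, 3, 2, 0).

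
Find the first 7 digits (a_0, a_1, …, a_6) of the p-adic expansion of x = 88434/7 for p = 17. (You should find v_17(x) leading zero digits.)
(a_0, …, a_6) = (0, 0, 0, 5, 12, 9, 14)

v_17(88434/7) = 3, so a_0 = ... = a_2 = 0. Factor out: x = 17^3 · u with u = 18/7 a unit in ℤ_17. Expand u iteratively via a_{v+i} = u_i mod 17, u_{i+1} = (u_i − a_{v+i})/17:
  u_0 = 18/7;  a_3 = 5;  u_1 = (u_0 − 5)/17 = -1/7
  u_1 = -1/7;  a_4 = 12;  u_2 = (u_1 − 12)/17 = -5/7
  u_2 = -5/7;  a_5 = 9;  u_3 = (u_2 − 9)/17 = -4/7
  u_3 = -4/7;  a_6 = 14;  u_4 = (u_3 − 14)/17 = -6/7
Digits: (0, 0, 0, 5, 12, 9, 14).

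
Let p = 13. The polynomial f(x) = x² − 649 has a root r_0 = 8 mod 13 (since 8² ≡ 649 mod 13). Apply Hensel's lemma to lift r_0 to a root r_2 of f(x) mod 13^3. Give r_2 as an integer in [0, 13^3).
r_2 = 2062 (mod 2197)

Hensel's recurrence: r_{i+1} = r_i − f(r_i)·(f′(r_i))^{-1} mod 13^{i+2}, with f′(x) = 2x. Iterate:
  r_0 = 8 (mod 13)
  r_1 = 34 (mod 169)
  r_2 = 2062 (mod 2197)
Final: r_2 = 2062, and one checks f(r_2) ≡ 0 mod 13^3.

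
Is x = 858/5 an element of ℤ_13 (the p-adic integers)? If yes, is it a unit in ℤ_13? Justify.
x ∈ ℤ_13 but not a unit; v_13(x) = 1 > 0

ℤ_13 = {x ∈ ℚ_13 : v_13(x) ≥ 0} and ℤ_13^× = {x ∈ ℤ_13 : v_13(x) = 0}. Here v_13(858/5) = v_13(num) − v_13(den) = 1; compare against these criteria.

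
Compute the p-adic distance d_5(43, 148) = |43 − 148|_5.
d_5(43, 148) = 1/5

Step 1 — x − y = 43 − 148 = -105. Step 2 — v_5(-105) = 1 (factor: -105 = −(5^1 · 21); the sign does not affect v_p). Step 3 — |x − y|_5 = 5^{-1} = 1/5.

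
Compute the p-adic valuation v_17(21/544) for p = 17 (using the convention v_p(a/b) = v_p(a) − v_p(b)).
v_17(21/544) = -1

Factor powers of 17 from the numerator and denominator of the reduced fraction: 21 = 17^0 · 21 and 544 = 17^1 · 32. Apply v_p(a/b) = v_p(a) − v_p(b): v_17(21/544) = 0 − 1 = -1.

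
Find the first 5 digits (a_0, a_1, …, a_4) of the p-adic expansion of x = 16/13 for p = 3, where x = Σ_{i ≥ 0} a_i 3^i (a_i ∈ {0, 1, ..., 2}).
(a_0, …, a_4) = (1, 1, 2, 2, 0)

v_3(16/13) = 0 (numerator and denominator both coprime to 3), so x ∈ ℤ_3^×. Compute digits iteratively via a_i = x_i mod 3, x_{i+1} = (x_i − a_i)/3, with x_0 = x:
  x_0 = 16/13;  a_0 = 1;  x_1 = (x_0 − 1)/3 = 1/13
  x_1 = 1/13;  a_1 = 1;  x_2 = (x_1 − 1)/3 = -4/13
  x_2 = -4/13;  a_2 = 2;  x_3 = (x_2 − 2)/3 = -10/13
  x_3 = -10/13;  a_3 = 2;  x_4 = (x_3 − 2)/3 = -12/13
  x_4 = -12/13;  a_4 = 0;  x_5 = (x_4 − 0)/3 = -4/13
Digits: (1, 1, 2, 2, 0).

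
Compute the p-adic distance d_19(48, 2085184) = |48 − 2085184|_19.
d_19(48, 2085184) = 1/130321

Step 1 — x − y = 48 − 2085184 = -2085136. Step 2 — v_19(-2085136) = 4 (factor: -2085136 = −(19^4 · 16); the sign does not affect v_p). Step 3 — |x − y|_19 = 19^{-4} = 1/130321.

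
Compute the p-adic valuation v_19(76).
v_19(76) = 1

v_19(n) is the largest exponent k such that 19^k divides n. Factor out: 76 = 19^1 · 4. (Sign doesn't affect v_p.) So v_19(76) = 1.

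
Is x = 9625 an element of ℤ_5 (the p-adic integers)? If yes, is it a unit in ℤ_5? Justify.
x ∈ ℤ_5 but not a unit; v_5(x) = 3 > 0

ℤ_5 = {x ∈ ℚ_5 : v_5(x) ≥ 0} and ℤ_5^× = {x ∈ ℤ_5 : v_5(x) = 0}. Here v_5(9625) = v_5(num) − v_5(den) = 3; compare against these criteria.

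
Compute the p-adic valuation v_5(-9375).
v_5(-9375) = 5

v_5(n) is the largest exponent k such that 5^k divides n. Factor out: -9375 = -5^5 · 3. (Sign doesn't affect v_p.) So v_5(-9375) = 5.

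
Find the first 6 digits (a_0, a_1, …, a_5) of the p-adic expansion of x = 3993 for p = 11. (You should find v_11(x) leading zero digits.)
(a_0, …, a_5) = (0, 0, 0, 3, 0, 0)

v_11(3993) = 3, so a_0 = ... = a_2 = 0. Factor out: x = 11^3 · u with u = 3 a unit in ℤ_11. Expand u iteratively via a_{v+i} = u_i mod 11, u_{i+1} = (u_i − a_{v+i})/11:
  u_0 = 3;  a_3 = 3;  u_1 = (u_0 − 3)/11 = 0
  u_1 = 0;  a_4 = 0;  u_2 = (u_1 − 0)/11 = 0
  u_2 = 0;  a_5 = 0;  u_3 = (u_2 − 0)/11 = 0
Digits: (0, 0, 0, 3, 0, 0).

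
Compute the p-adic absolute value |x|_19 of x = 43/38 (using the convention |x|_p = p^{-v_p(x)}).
|43/38|_19 = 19

Step 1 — compute v_19(x) by factoring powers of 19 out of the numerator and denominator: v_19(43/38) = -1. Step 2 — apply |x|_p = p^{-v_p(x)} = 19^{1} = 19.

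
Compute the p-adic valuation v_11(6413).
v_11(6413) = 2

v_11(n) is the largest exponent k such that 11^k divides n. Factor out: 6413 = 11^2 · 53. (Sign doesn't affect v_p.) So v_11(6413) = 2.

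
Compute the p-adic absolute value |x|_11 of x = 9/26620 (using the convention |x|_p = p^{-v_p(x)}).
|9/26620|_11 = 1331

Step 1 — compute v_11(x) by factoring powers of 11 out of the numerator and denominator: v_11(9/26620) = -3. Step 2 — apply |x|_p = p^{-v_p(x)} = 11^{3} = 1331.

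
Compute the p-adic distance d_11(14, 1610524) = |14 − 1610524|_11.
d_11(14, 1610524) = 1/161051

Step 1 — x − y = 14 − 1610524 = -1610510. Step 2 — v_11(-1610510) = 5 (factor: -1610510 = −(11^5 · 10); the sign does not affect v_p). Step 3 — |x − y|_11 = 11^{-5} = 1/161051.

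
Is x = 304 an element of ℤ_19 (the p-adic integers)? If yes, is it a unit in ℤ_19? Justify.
x ∈ ℤ_19 but not a unit; v_19(x) = 1 > 0

ℤ_19 = {x ∈ ℚ_19 : v_19(x) ≥ 0} and ℤ_19^× = {x ∈ ℤ_19 : v_19(x) = 0}. Here v_19(304) = v_19(num) − v_19(den) = 1; compare against these criteria.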